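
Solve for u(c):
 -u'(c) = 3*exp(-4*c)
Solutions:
 u(c) = C1 + 3*exp(-4*c)/4


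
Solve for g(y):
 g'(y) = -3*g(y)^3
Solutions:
 g(y) = -sqrt(2)*sqrt(-1/(C1 - 3*y))/2
 g(y) = sqrt(2)*sqrt(-1/(C1 - 3*y))/2


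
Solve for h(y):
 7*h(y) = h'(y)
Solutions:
 h(y) = C1*exp(7*y)


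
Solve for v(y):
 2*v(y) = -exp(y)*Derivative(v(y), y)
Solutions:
 v(y) = C1*exp(2*exp(-y))


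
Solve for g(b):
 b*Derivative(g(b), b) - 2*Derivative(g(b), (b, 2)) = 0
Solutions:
 g(b) = C1 + C2*erfi(b/2)


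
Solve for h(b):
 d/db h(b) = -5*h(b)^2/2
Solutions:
 h(b) = 2/(C1 + 5*b)


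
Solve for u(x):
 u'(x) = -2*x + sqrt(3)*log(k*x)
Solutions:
 u(x) = C1 - x^2 + sqrt(3)*x*log(k*x) - sqrt(3)*x


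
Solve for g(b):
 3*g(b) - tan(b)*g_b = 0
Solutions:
 g(b) = C1*sin(b)^3


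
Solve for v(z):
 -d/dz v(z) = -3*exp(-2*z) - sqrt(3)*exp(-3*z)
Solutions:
 v(z) = C1 - 3*exp(-2*z)/2 - sqrt(3)*exp(-3*z)/3


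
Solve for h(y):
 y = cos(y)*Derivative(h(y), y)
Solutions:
 h(y) = C1 + Integral(y/cos(y), y)


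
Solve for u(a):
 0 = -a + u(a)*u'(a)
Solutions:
 u(a) = -sqrt(C1 + a^2)
 u(a) = sqrt(C1 + a^2)


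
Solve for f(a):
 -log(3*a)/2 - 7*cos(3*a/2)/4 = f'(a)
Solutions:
 f(a) = C1 - a*log(a)/2 - a*log(3)/2 + a/2 - 7*sin(3*a/2)/6


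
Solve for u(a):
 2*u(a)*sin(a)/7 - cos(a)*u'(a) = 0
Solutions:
 u(a) = C1/cos(a)^(2/7)


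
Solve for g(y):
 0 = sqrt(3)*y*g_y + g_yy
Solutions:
 g(y) = C1 + C2*erf(sqrt(2)*3^(1/4)*y/2)


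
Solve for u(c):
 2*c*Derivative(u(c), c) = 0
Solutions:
 u(c) = C1


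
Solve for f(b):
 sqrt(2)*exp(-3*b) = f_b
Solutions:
 f(b) = C1 - sqrt(2)*exp(-3*b)/3


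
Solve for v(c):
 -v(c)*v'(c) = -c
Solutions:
 v(c) = -sqrt(C1 + c^2)
 v(c) = sqrt(C1 + c^2)


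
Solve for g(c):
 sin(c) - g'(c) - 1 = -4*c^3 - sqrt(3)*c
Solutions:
 g(c) = C1 + c^4 + sqrt(3)*c^2/2 - c - cos(c)


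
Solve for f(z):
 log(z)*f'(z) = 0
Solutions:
 f(z) = C1


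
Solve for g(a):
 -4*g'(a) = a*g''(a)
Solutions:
 g(a) = C1 + C2/a^3


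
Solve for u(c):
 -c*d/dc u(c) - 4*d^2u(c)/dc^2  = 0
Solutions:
 u(c) = C1 + C2*erf(sqrt(2)*c/4)


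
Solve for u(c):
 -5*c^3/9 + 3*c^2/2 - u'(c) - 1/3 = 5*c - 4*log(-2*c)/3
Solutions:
 u(c) = C1 - 5*c^4/36 + c^3/2 - 5*c^2/2 + 4*c*log(-c)/3 + c*(-5 + 4*log(2))/3


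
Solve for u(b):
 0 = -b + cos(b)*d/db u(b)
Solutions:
 u(b) = C1 + Integral(b/cos(b), b)


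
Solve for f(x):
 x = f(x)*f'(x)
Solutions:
 f(x) = -sqrt(C1 + x^2)
 f(x) = sqrt(C1 + x^2)


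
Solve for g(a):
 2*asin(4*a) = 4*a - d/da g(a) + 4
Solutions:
 g(a) = C1 + 2*a^2 - 2*a*asin(4*a) + 4*a - sqrt(1 - 16*a^2)/2


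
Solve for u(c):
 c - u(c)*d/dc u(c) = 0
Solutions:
 u(c) = -sqrt(C1 + c^2)
 u(c) = sqrt(C1 + c^2)


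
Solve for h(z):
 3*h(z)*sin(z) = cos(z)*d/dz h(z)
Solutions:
 h(z) = C1/cos(z)^3


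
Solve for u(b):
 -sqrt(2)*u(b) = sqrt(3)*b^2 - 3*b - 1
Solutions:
 u(b) = -sqrt(6)*b^2/2 + 3*sqrt(2)*b/2 + sqrt(2)/2


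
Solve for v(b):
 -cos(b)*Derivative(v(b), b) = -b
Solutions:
 v(b) = C1 + Integral(b/cos(b), b)


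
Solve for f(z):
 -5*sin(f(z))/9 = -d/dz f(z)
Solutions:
 -5*z/9 + log(cos(f(z)) - 1)/2 - log(cos(f(z)) + 1)/2 = C1


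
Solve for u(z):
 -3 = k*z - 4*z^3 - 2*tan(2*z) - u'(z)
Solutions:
 u(z) = C1 + k*z^2/2 - z^4 + 3*z + log(cos(2*z))


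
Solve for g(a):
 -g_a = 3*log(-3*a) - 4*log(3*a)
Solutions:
 g(a) = C1 + a*log(a) + a*(-1 + log(3) - 3*I*pi)


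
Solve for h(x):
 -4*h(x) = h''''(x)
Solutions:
 h(x) = (C1*sin(x) + C2*cos(x))*exp(-x) + (C3*sin(x) + C4*cos(x))*exp(x)


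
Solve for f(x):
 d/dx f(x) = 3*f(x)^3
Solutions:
 f(x) = -sqrt(2)*sqrt(-1/(C1 + 3*x))/2
 f(x) = sqrt(2)*sqrt(-1/(C1 + 3*x))/2


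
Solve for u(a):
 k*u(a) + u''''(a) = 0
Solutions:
 u(a) = C1*exp(-a*(-k)^(1/4)) + C2*exp(a*(-k)^(1/4)) + C3*exp(-I*a*(-k)^(1/4)) + C4*exp(I*a*(-k)^(1/4))


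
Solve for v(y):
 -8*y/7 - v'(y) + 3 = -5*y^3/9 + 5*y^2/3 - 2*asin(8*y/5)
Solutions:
 v(y) = C1 + 5*y^4/36 - 5*y^3/9 - 4*y^2/7 + 2*y*asin(8*y/5) + 3*y + sqrt(25 - 64*y^2)/4


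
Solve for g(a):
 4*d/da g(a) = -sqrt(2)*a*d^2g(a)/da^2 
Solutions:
 g(a) = C1 + C2*a^(1 - 2*sqrt(2))


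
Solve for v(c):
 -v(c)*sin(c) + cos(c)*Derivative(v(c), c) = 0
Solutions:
 v(c) = C1/cos(c)


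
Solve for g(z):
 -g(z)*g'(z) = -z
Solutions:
 g(z) = -sqrt(C1 + z^2)
 g(z) = sqrt(C1 + z^2)


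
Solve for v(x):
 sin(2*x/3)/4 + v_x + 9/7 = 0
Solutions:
 v(x) = C1 - 9*x/7 + 3*cos(2*x/3)/8


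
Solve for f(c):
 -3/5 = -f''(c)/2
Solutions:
 f(c) = C1 + C2*c + 3*c^2/5


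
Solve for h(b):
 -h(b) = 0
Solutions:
 h(b) = 0


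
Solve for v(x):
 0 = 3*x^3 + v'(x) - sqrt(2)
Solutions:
 v(x) = C1 - 3*x^4/4 + sqrt(2)*x


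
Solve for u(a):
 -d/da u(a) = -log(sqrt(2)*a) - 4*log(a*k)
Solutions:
 u(a) = C1 + a*(4*log(k) - 5 + log(2)/2) + 5*a*log(a)


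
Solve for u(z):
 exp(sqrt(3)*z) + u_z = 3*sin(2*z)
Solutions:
 u(z) = C1 - sqrt(3)*exp(sqrt(3)*z)/3 - 3*cos(2*z)/2


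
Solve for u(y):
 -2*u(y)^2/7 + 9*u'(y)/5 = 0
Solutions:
 u(y) = -63/(C1 + 10*y)


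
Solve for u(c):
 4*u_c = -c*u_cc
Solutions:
 u(c) = C1 + C2/c^3


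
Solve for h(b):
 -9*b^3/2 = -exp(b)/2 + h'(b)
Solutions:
 h(b) = C1 - 9*b^4/8 + exp(b)/2


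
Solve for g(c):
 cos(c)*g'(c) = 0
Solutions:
 g(c) = C1


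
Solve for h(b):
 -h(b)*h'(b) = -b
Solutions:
 h(b) = -sqrt(C1 + b^2)
 h(b) = sqrt(C1 + b^2)


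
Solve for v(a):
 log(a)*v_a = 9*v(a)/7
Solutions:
 v(a) = C1*exp(9*li(a)/7)


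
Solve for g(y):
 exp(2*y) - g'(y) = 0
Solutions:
 g(y) = C1 + exp(2*y)/2


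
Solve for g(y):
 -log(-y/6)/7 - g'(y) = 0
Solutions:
 g(y) = C1 - y*log(-y)/7 + y*(1 + log(6))/7


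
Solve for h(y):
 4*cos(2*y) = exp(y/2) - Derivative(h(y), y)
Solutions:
 h(y) = C1 + 2*exp(y/2) - 2*sin(2*y)


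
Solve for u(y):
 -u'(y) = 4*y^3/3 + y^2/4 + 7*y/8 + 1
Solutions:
 u(y) = C1 - y^4/3 - y^3/12 - 7*y^2/16 - y


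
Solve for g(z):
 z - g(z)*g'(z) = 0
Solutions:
 g(z) = -sqrt(C1 + z^2)
 g(z) = sqrt(C1 + z^2)


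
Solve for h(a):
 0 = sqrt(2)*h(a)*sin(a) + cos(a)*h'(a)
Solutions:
 h(a) = C1*cos(a)^(sqrt(2))


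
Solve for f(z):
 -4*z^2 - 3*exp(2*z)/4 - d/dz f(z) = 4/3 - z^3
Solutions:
 f(z) = C1 + z^4/4 - 4*z^3/3 - 4*z/3 - 3*exp(2*z)/8


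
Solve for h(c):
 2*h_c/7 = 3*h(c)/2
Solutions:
 h(c) = C1*exp(21*c/4)


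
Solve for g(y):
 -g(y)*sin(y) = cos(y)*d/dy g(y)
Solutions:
 g(y) = C1*cos(y)


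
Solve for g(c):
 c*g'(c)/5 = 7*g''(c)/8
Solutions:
 g(c) = C1 + C2*erfi(2*sqrt(35)*c/35)


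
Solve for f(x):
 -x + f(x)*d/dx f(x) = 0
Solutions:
 f(x) = -sqrt(C1 + x^2)
 f(x) = sqrt(C1 + x^2)


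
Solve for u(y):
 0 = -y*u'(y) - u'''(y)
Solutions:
 u(y) = C1 + Integral(C2*airyai(-y) + C3*airybi(-y), y)


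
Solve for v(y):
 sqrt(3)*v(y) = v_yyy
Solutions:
 v(y) = C3*exp(3^(1/6)*y) + (C1*sin(3^(2/3)*y/2) + C2*cos(3^(2/3)*y/2))*exp(-3^(1/6)*y/2)


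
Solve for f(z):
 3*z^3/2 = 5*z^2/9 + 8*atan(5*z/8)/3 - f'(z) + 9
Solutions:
 f(z) = C1 - 3*z^4/8 + 5*z^3/27 + 8*z*atan(5*z/8)/3 + 9*z - 32*log(25*z^2 + 64)/15


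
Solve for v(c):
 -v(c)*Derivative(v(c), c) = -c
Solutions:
 v(c) = -sqrt(C1 + c^2)
 v(c) = sqrt(C1 + c^2)


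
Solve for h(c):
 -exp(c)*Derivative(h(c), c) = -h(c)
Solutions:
 h(c) = C1*exp(-exp(-c))


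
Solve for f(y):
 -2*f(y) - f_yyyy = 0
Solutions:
 f(y) = (C1*sin(2^(3/4)*y/2) + C2*cos(2^(3/4)*y/2))*exp(-2^(3/4)*y/2) + (C3*sin(2^(3/4)*y/2) + C4*cos(2^(3/4)*y/2))*exp(2^(3/4)*y/2)


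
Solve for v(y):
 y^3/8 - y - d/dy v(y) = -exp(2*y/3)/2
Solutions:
 v(y) = C1 + y^4/32 - y^2/2 + 3*exp(2*y/3)/4


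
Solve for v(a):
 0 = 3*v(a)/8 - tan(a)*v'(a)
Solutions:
 v(a) = C1*sin(a)^(3/8)


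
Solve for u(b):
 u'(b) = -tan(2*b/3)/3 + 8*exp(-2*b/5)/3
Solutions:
 u(b) = C1 - log(tan(2*b/3)^2 + 1)/4 - 20*exp(-2*b/5)/3


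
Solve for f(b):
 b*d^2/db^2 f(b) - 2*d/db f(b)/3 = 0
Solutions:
 f(b) = C1 + C2*b^(5/3)


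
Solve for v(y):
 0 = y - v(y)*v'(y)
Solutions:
 v(y) = -sqrt(C1 + y^2)
 v(y) = sqrt(C1 + y^2)


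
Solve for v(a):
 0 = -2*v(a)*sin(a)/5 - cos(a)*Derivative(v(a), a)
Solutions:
 v(a) = C1*cos(a)^(2/5)


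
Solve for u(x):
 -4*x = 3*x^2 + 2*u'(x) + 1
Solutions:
 u(x) = C1 - x^3/2 - x^2 - x/2


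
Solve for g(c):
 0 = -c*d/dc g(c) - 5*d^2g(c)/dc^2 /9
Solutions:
 g(c) = C1 + C2*erf(3*sqrt(10)*c/10)


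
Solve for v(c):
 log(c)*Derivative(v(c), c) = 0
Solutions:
 v(c) = C1


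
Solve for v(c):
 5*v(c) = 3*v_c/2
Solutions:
 v(c) = C1*exp(10*c/3)


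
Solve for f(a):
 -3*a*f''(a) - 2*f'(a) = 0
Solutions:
 f(a) = C1 + C2*a^(1/3)


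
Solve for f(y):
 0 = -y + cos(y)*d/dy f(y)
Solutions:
 f(y) = C1 + Integral(y/cos(y), y)


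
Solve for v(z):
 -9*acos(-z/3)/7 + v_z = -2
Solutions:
 v(z) = C1 + 9*z*acos(-z/3)/7 - 2*z + 9*sqrt(9 - z^2)/7


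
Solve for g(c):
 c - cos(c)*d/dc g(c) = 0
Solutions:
 g(c) = C1 + Integral(c/cos(c), c)


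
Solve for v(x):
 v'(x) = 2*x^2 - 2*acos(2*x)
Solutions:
 v(x) = C1 + 2*x^3/3 - 2*x*acos(2*x) + sqrt(1 - 4*x^2)


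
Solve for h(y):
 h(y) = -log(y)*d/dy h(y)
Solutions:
 h(y) = C1*exp(-li(y))


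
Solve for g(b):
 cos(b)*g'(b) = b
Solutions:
 g(b) = C1 + Integral(b/cos(b), b)


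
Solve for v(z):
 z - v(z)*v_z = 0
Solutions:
 v(z) = -sqrt(C1 + z^2)
 v(z) = sqrt(C1 + z^2)


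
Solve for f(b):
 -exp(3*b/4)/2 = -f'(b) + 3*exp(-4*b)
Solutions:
 f(b) = C1 + 2*exp(3*b/4)/3 - 3*exp(-4*b)/4


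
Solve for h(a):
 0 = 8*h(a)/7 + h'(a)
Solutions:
 h(a) = C1*exp(-8*a/7)


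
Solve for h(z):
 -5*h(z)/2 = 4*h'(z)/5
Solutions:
 h(z) = C1*exp(-25*z/8)


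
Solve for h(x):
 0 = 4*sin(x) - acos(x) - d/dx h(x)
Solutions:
 h(x) = C1 - x*acos(x) + sqrt(1 - x^2) - 4*cos(x)


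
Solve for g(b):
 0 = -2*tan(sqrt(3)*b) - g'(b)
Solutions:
 g(b) = C1 + 2*sqrt(3)*log(cos(sqrt(3)*b))/3


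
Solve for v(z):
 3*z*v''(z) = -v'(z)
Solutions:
 v(z) = C1 + C2*z^(2/3)


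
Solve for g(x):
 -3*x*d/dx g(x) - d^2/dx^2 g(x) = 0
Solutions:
 g(x) = C1 + C2*erf(sqrt(6)*x/2)


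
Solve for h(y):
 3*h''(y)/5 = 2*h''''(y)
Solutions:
 h(y) = C1 + C2*y + C3*exp(-sqrt(30)*y/10) + C4*exp(sqrt(30)*y/10)


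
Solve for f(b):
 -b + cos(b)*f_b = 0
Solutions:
 f(b) = C1 + Integral(b/cos(b), b)


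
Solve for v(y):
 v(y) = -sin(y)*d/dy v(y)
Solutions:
 v(y) = C1*sqrt(cos(y) + 1)/sqrt(cos(y) - 1)


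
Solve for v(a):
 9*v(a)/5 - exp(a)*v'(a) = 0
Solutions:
 v(a) = C1*exp(-9*exp(-a)/5)


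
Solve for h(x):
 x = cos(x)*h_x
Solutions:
 h(x) = C1 + Integral(x/cos(x), x)


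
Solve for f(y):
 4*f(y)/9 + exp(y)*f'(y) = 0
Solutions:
 f(y) = C1*exp(4*exp(-y)/9)


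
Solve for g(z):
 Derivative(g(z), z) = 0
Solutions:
 g(z) = C1


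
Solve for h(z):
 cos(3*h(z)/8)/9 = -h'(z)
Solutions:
 z/9 - 4*log(sin(3*h(z)/8) - 1)/3 + 4*log(sin(3*h(z)/8) + 1)/3 = C1


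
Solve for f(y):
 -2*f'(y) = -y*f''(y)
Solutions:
 f(y) = C1 + C2*y^3


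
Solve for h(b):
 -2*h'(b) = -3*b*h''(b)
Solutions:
 h(b) = C1 + C2*b^(5/3)


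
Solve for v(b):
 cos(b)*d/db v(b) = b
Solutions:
 v(b) = C1 + Integral(b/cos(b), b)


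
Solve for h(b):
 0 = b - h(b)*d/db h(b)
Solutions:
 h(b) = -sqrt(C1 + b^2)
 h(b) = sqrt(C1 + b^2)


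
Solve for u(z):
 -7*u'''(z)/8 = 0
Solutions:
 u(z) = C1 + C2*z + C3*z^2


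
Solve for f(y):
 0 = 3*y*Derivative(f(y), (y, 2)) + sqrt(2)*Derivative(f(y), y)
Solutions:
 f(y) = C1 + C2*y^(1 - sqrt(2)/3)


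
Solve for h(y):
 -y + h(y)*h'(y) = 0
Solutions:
 h(y) = -sqrt(C1 + y^2)
 h(y) = sqrt(C1 + y^2)


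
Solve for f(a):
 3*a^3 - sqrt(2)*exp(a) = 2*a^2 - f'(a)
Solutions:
 f(a) = C1 - 3*a^4/4 + 2*a^3/3 + sqrt(2)*exp(a)


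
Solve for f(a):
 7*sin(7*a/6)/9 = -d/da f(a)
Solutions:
 f(a) = C1 + 2*cos(7*a/6)/3


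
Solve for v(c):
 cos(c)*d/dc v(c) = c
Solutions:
 v(c) = C1 + Integral(c/cos(c), c)


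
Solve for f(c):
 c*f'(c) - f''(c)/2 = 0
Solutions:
 f(c) = C1 + C2*erfi(c)


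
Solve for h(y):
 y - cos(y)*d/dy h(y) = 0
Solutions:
 h(y) = C1 + Integral(y/cos(y), y)


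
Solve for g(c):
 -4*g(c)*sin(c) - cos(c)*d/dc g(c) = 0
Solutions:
 g(c) = C1*cos(c)^4


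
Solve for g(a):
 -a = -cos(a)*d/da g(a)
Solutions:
 g(a) = C1 + Integral(a/cos(a), a)


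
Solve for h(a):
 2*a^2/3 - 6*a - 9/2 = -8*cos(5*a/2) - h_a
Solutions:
 h(a) = C1 - 2*a^3/9 + 3*a^2 + 9*a/2 - 16*sin(5*a/2)/5


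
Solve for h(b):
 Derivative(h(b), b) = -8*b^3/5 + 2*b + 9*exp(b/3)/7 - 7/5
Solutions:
 h(b) = C1 - 2*b^4/5 + b^2 - 7*b/5 + 27*exp(b/3)/7


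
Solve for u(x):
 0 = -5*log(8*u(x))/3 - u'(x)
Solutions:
 3*Integral(1/(log(_y) + 3*log(2)), (_y, u(x)))/5 = C1 - x


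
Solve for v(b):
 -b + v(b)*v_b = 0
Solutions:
 v(b) = -sqrt(C1 + b^2)
 v(b) = sqrt(C1 + b^2)


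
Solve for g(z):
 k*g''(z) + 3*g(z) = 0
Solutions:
 g(z) = C1*exp(-sqrt(3)*z*sqrt(-1/k)) + C2*exp(sqrt(3)*z*sqrt(-1/k))


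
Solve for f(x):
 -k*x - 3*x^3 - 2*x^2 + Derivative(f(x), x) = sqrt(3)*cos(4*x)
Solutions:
 f(x) = C1 + k*x^2/2 + 3*x^4/4 + 2*x^3/3 + sqrt(3)*sin(4*x)/4


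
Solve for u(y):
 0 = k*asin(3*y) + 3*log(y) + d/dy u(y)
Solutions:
 u(y) = C1 - k*(y*asin(3*y) + sqrt(1 - 9*y^2)/3) - 3*y*log(y) + 3*y


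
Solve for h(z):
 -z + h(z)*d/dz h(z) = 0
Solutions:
 h(z) = -sqrt(C1 + z^2)
 h(z) = sqrt(C1 + z^2)


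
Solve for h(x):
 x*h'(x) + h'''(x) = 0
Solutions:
 h(x) = C1 + Integral(C2*airyai(-x) + C3*airybi(-x), x)


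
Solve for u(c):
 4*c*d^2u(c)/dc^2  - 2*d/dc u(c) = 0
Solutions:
 u(c) = C1 + C2*c^(3/2)


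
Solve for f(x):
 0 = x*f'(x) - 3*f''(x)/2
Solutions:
 f(x) = C1 + C2*erfi(sqrt(3)*x/3)


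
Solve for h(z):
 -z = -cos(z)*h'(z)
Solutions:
 h(z) = C1 + Integral(z/cos(z), z)


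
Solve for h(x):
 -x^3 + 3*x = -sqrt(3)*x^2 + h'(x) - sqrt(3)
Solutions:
 h(x) = C1 - x^4/4 + sqrt(3)*x^3/3 + 3*x^2/2 + sqrt(3)*x


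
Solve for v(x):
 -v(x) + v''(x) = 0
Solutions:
 v(x) = C1*exp(-x) + C2*exp(x)


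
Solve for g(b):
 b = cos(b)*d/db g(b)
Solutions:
 g(b) = C1 + Integral(b/cos(b), b)


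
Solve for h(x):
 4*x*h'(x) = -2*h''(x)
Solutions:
 h(x) = C1 + C2*erf(x)


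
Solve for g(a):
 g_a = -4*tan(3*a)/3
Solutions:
 g(a) = C1 + 4*log(cos(3*a))/9


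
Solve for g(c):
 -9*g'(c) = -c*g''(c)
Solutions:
 g(c) = C1 + C2*c^10


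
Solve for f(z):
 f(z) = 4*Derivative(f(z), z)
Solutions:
 f(z) = C1*exp(z/4)


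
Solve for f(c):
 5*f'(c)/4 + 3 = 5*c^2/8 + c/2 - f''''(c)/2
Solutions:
 f(c) = C1 + C4*exp(-2^(2/3)*5^(1/3)*c/2) + c^3/6 + c^2/5 - 12*c/5 + (C2*sin(2^(2/3)*sqrt(3)*5^(1/3)*c/4) + C3*cos(2^(2/3)*sqrt(3)*5^(1/3)*c/4))*exp(2^(2/3)*5^(1/3)*c/4)


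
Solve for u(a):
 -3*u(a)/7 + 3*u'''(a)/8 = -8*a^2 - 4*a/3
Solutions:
 u(a) = C3*exp(2*7^(2/3)*a/7) + 56*a^2/3 + 28*a/9 + (C1*sin(sqrt(3)*7^(2/3)*a/7) + C2*cos(sqrt(3)*7^(2/3)*a/7))*exp(-7^(2/3)*a/7)


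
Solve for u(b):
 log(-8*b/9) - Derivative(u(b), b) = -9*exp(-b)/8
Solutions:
 u(b) = C1 + b*log(-b) + b*(-2*log(3) - 1 + 3*log(2)) - 9*exp(-b)/8


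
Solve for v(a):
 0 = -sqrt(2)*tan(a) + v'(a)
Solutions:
 v(a) = C1 - sqrt(2)*log(cos(a))


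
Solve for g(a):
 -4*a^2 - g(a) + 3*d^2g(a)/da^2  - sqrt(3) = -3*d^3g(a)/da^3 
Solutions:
 g(a) = C1*exp(-a*(2*2^(1/3)/(3*sqrt(5) + 7)^(1/3) + 2^(2/3)*(3*sqrt(5) + 7)^(1/3) + 4)/12)*sin(2^(1/3)*sqrt(3)*a*(-2^(1/3)*(3*sqrt(5) + 7)^(1/3) + 2/(3*sqrt(5) + 7)^(1/3))/12) + C2*exp(-a*(2*2^(1/3)/(3*sqrt(5) + 7)^(1/3) + 2^(2/3)*(3*sqrt(5) + 7)^(1/3) + 4)/12)*cos(2^(1/3)*sqrt(3)*a*(-2^(1/3)*(3*sqrt(5) + 7)^(1/3) + 2/(3*sqrt(5) + 7)^(1/3))/12) + C3*exp(a*(-2 + 2*2^(1/3)/(3*sqrt(5) + 7)^(1/3) + 2^(2/3)*(3*sqrt(5) + 7)^(1/3))/6) - 4*a^2 - 24 - sqrt(3)


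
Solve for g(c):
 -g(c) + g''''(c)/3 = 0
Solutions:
 g(c) = C1*exp(-3^(1/4)*c) + C2*exp(3^(1/4)*c) + C3*sin(3^(1/4)*c) + C4*cos(3^(1/4)*c)


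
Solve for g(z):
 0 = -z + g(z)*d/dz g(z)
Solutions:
 g(z) = -sqrt(C1 + z^2)
 g(z) = sqrt(C1 + z^2)


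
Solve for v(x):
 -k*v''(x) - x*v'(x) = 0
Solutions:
 v(x) = C1 + C2*sqrt(k)*erf(sqrt(2)*x*sqrt(1/k)/2)


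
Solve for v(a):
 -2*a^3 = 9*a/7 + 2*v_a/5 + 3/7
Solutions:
 v(a) = C1 - 5*a^4/4 - 45*a^2/28 - 15*a/14


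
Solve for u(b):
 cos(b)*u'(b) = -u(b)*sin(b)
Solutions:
 u(b) = C1*cos(b)


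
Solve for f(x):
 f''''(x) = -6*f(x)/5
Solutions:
 f(x) = (C1*sin(10^(3/4)*3^(1/4)*x/10) + C2*cos(10^(3/4)*3^(1/4)*x/10))*exp(-10^(3/4)*3^(1/4)*x/10) + (C3*sin(10^(3/4)*3^(1/4)*x/10) + C4*cos(10^(3/4)*3^(1/4)*x/10))*exp(10^(3/4)*3^(1/4)*x/10)


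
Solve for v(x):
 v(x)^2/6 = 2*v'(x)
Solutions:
 v(x) = -12/(C1 + x)


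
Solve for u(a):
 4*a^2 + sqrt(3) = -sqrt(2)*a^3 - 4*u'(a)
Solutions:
 u(a) = C1 - sqrt(2)*a^4/16 - a^3/3 - sqrt(3)*a/4


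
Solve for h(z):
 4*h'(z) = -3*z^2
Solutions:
 h(z) = C1 - z^3/4


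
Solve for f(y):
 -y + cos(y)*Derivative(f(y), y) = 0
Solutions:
 f(y) = C1 + Integral(y/cos(y), y)


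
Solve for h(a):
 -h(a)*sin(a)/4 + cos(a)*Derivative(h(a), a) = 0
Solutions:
 h(a) = C1/cos(a)^(1/4)


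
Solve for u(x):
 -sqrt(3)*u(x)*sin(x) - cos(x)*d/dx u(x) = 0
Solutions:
 u(x) = C1*cos(x)^(sqrt(3))


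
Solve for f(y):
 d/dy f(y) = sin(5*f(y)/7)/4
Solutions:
 -y/4 + 7*log(cos(5*f(y)/7) - 1)/10 - 7*log(cos(5*f(y)/7) + 1)/10 = C1


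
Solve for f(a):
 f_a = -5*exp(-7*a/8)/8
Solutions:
 f(a) = C1 + 5*exp(-7*a/8)/7


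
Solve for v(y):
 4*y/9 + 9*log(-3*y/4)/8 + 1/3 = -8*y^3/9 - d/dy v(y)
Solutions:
 v(y) = C1 - 2*y^4/9 - 2*y^2/9 - 9*y*log(-y)/8 + y*(-27*log(3) + 19 + 54*log(2))/24


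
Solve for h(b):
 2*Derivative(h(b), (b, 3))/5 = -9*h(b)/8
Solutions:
 h(b) = C3*exp(b*(-2^(2/3)*45^(1/3) + 3*5^(1/3)*6^(2/3))/16)*sin(3*2^(2/3)*3^(1/6)*5^(1/3)*b/8) + C4*exp(b*(-2^(2/3)*45^(1/3) + 3*5^(1/3)*6^(2/3))/16)*cos(3*2^(2/3)*3^(1/6)*5^(1/3)*b/8) + C5*exp(-b*(2^(2/3)*45^(1/3) + 3*5^(1/3)*6^(2/3))/16) + (C1*sin(3*2^(2/3)*3^(1/6)*5^(1/3)*b/8) + C2*cos(3*2^(2/3)*3^(1/6)*5^(1/3)*b/8))*exp(2^(2/3)*45^(1/3)*b/8)


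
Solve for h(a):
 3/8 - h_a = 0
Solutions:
 h(a) = C1 + 3*a/8


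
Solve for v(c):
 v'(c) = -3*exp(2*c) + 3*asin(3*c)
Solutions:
 v(c) = C1 + 3*c*asin(3*c) + sqrt(1 - 9*c^2) - 3*exp(2*c)/2


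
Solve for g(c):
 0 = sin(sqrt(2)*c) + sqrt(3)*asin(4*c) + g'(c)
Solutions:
 g(c) = C1 - sqrt(3)*(c*asin(4*c) + sqrt(1 - 16*c^2)/4) + sqrt(2)*cos(sqrt(2)*c)/2


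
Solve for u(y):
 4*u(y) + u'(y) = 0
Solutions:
 u(y) = C1*exp(-4*y)


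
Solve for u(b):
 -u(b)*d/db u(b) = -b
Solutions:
 u(b) = -sqrt(C1 + b^2)
 u(b) = sqrt(C1 + b^2)


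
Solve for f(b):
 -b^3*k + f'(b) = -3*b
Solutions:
 f(b) = C1 + b^4*k/4 - 3*b^2/2


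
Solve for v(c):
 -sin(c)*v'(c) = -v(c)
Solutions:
 v(c) = C1*sqrt(cos(c) - 1)/sqrt(cos(c) + 1)


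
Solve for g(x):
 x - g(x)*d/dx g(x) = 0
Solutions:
 g(x) = -sqrt(C1 + x^2)
 g(x) = sqrt(C1 + x^2)


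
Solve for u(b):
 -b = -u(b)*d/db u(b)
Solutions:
 u(b) = -sqrt(C1 + b^2)
 u(b) = sqrt(C1 + b^2)


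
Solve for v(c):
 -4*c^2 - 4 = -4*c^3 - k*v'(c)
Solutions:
 v(c) = C1 - c^4/k + 4*c^3/(3*k) + 4*c/k


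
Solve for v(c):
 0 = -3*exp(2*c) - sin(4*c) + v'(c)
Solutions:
 v(c) = C1 + 3*exp(2*c)/2 - cos(4*c)/4


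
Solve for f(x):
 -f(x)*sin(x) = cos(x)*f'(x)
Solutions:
 f(x) = C1*cos(x)


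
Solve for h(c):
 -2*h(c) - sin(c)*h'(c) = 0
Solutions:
 h(c) = C1*(cos(c) + 1)/(cos(c) - 1)


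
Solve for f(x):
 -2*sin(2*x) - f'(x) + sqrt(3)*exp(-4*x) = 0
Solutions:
 f(x) = C1 + cos(2*x) - sqrt(3)*exp(-4*x)/4


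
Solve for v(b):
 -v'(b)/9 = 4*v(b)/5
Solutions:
 v(b) = C1*exp(-36*b/5)


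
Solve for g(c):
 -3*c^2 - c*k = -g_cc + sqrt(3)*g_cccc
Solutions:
 g(c) = C1 + C2*c + C3*exp(-3^(3/4)*c/3) + C4*exp(3^(3/4)*c/3) + c^4/4 + c^3*k/6 + 3*sqrt(3)*c^2


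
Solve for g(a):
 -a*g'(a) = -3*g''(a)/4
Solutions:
 g(a) = C1 + C2*erfi(sqrt(6)*a/3)


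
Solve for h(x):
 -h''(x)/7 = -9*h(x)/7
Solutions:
 h(x) = C1*exp(-3*x) + C2*exp(3*x)


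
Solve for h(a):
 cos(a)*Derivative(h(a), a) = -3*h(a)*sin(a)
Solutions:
 h(a) = C1*cos(a)^3


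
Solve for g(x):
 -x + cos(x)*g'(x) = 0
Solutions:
 g(x) = C1 + Integral(x/cos(x), x)


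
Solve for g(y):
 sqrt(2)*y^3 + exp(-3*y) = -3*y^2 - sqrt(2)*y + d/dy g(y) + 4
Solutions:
 g(y) = C1 + sqrt(2)*y^4/4 + y^3 + sqrt(2)*y^2/2 - 4*y - exp(-3*y)/3


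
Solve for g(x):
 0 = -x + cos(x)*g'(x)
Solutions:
 g(x) = C1 + Integral(x/cos(x), x)


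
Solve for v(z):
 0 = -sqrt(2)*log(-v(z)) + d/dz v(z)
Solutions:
 -li(-v(z)) = C1 + sqrt(2)*z


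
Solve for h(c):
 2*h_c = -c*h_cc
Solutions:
 h(c) = C1 + C2/c


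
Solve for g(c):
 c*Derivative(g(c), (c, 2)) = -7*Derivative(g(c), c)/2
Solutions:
 g(c) = C1 + C2/c^(5/2)


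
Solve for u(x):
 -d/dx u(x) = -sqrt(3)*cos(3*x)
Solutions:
 u(x) = C1 + sqrt(3)*sin(3*x)/3


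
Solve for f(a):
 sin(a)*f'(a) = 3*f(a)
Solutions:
 f(a) = C1*(cos(a) - 1)^(3/2)/(cos(a) + 1)^(3/2)


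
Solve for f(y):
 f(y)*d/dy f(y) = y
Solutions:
 f(y) = -sqrt(C1 + y^2)
 f(y) = sqrt(C1 + y^2)


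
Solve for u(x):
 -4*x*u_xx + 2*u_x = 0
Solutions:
 u(x) = C1 + C2*x^(3/2)


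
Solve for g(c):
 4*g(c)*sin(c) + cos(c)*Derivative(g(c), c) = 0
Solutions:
 g(c) = C1*cos(c)^4


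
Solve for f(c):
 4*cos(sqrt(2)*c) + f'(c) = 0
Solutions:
 f(c) = C1 - 2*sqrt(2)*sin(sqrt(2)*c)


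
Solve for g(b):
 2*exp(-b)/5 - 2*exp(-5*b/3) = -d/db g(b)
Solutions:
 g(b) = C1 + 2*exp(-b)/5 - 6*exp(-5*b/3)/5


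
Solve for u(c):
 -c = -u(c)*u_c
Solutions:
 u(c) = -sqrt(C1 + c^2)
 u(c) = sqrt(C1 + c^2)


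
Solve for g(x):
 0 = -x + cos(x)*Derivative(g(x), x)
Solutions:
 g(x) = C1 + Integral(x/cos(x), x)


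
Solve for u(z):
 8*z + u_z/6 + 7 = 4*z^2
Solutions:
 u(z) = C1 + 8*z^3 - 24*z^2 - 42*z


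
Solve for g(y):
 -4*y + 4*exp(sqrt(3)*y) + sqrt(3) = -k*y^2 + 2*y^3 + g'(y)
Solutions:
 g(y) = C1 + k*y^3/3 - y^4/2 - 2*y^2 + sqrt(3)*y + 4*sqrt(3)*exp(sqrt(3)*y)/3


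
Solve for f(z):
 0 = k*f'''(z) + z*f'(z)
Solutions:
 f(z) = C1 + Integral(C2*airyai(z*(-1/k)^(1/3)) + C3*airybi(z*(-1/k)^(1/3)), z)


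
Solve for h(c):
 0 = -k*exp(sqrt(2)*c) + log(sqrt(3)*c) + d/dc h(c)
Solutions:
 h(c) = C1 - c*log(c) + c*(1 - log(3)/2) + sqrt(2)*k*exp(sqrt(2)*c)/2


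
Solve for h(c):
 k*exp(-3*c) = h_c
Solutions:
 h(c) = C1 - k*exp(-3*c)/3


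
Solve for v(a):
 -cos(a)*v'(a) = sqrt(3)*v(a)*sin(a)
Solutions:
 v(a) = C1*cos(a)^(sqrt(3))


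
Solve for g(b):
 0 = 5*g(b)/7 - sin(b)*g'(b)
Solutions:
 g(b) = C1*(cos(b) - 1)^(5/14)/(cos(b) + 1)^(5/14)


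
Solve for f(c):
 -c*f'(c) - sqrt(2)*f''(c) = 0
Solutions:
 f(c) = C1 + C2*erf(2^(1/4)*c/2)


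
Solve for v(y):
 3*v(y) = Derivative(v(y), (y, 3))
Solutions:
 v(y) = C3*exp(3^(1/3)*y) + (C1*sin(3^(5/6)*y/2) + C2*cos(3^(5/6)*y/2))*exp(-3^(1/3)*y/2)


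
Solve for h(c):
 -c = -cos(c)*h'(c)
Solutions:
 h(c) = C1 + Integral(c/cos(c), c)


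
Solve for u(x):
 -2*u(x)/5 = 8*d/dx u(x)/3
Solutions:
 u(x) = C1*exp(-3*x/20)


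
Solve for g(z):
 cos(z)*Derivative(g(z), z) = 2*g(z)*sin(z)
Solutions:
 g(z) = C1/cos(z)^2


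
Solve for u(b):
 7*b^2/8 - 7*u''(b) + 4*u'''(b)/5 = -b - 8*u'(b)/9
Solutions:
 u(b) = C1 + C2*exp(b*(105 - sqrt(10385))/24) + C3*exp(b*(sqrt(10385) + 105)/24) - 21*b^3/64 - 4257*b^2/512 - 1322811*b/10240


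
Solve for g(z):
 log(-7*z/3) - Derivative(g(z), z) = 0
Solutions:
 g(z) = C1 + z*log(-z) + z*(-log(3) - 1 + log(7))


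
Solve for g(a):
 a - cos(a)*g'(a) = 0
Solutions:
 g(a) = C1 + Integral(a/cos(a), a)


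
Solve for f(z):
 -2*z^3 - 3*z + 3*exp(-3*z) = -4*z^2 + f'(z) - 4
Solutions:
 f(z) = C1 - z^4/2 + 4*z^3/3 - 3*z^2/2 + 4*z - exp(-3*z)


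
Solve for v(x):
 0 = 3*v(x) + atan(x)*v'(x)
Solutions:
 v(x) = C1*exp(-3*Integral(1/atan(x), x))


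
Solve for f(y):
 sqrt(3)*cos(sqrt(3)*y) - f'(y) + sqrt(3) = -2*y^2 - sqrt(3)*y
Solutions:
 f(y) = C1 + 2*y^3/3 + sqrt(3)*y^2/2 + sqrt(3)*y + sin(sqrt(3)*y)


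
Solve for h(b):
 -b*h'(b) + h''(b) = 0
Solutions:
 h(b) = C1 + C2*erfi(sqrt(2)*b/2)


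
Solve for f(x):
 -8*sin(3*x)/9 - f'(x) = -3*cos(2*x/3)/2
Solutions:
 f(x) = C1 + 9*sin(2*x/3)/4 + 8*cos(3*x)/27


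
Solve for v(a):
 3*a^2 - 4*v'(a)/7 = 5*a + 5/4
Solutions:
 v(a) = C1 + 7*a^3/4 - 35*a^2/8 - 35*a/16


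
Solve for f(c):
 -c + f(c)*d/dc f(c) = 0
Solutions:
 f(c) = -sqrt(C1 + c^2)
 f(c) = sqrt(C1 + c^2)


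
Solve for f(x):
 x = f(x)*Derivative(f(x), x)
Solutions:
 f(x) = -sqrt(C1 + x^2)
 f(x) = sqrt(C1 + x^2)


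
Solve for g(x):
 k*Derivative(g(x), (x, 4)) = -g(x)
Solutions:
 g(x) = C1*exp(-x*(-1/k)^(1/4)) + C2*exp(x*(-1/k)^(1/4)) + C3*exp(-I*x*(-1/k)^(1/4)) + C4*exp(I*x*(-1/k)^(1/4))


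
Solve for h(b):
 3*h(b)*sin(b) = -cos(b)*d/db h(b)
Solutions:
 h(b) = C1*cos(b)^3


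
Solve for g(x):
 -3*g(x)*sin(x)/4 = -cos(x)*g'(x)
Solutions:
 g(x) = C1/cos(x)^(3/4)


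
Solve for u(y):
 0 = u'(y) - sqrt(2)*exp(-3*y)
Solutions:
 u(y) = C1 - sqrt(2)*exp(-3*y)/3


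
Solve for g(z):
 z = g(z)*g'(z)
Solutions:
 g(z) = -sqrt(C1 + z^2)
 g(z) = sqrt(C1 + z^2)


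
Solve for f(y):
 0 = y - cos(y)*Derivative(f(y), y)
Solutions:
 f(y) = C1 + Integral(y/cos(y), y)


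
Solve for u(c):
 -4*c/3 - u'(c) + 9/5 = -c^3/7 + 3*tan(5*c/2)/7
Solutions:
 u(c) = C1 + c^4/28 - 2*c^2/3 + 9*c/5 + 6*log(cos(5*c/2))/35


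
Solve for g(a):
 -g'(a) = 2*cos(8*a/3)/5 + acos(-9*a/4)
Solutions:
 g(a) = C1 - a*acos(-9*a/4) - sqrt(16 - 81*a^2)/9 - 3*sin(8*a/3)/20


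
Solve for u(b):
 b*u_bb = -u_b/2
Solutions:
 u(b) = C1 + C2*sqrt(b)


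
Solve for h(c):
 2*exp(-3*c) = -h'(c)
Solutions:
 h(c) = C1 + 2*exp(-3*c)/3


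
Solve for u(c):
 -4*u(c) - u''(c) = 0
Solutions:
 u(c) = C1*sin(2*c) + C2*cos(2*c)


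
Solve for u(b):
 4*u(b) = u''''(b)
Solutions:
 u(b) = C1*exp(-sqrt(2)*b) + C2*exp(sqrt(2)*b) + C3*sin(sqrt(2)*b) + C4*cos(sqrt(2)*b)


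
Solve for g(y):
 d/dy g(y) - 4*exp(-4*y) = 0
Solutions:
 g(y) = C1 - exp(-4*y)


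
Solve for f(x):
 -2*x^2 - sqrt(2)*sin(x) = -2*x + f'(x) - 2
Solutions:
 f(x) = C1 - 2*x^3/3 + x^2 + 2*x + sqrt(2)*cos(x)


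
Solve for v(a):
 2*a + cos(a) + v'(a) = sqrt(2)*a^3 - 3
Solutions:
 v(a) = C1 + sqrt(2)*a^4/4 - a^2 - 3*a - sin(a)


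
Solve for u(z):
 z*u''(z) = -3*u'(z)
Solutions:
 u(z) = C1 + C2/z^2


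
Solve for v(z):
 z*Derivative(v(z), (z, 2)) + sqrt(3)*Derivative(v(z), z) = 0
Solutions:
 v(z) = C1 + C2*z^(1 - sqrt(3))


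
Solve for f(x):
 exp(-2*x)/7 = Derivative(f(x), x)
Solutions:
 f(x) = C1 - exp(-2*x)/14


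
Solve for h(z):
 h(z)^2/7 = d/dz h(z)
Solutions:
 h(z) = -7/(C1 + z)


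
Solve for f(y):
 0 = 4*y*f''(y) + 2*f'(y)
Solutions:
 f(y) = C1 + C2*sqrt(y)


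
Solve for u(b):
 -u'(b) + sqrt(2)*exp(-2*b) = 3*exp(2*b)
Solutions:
 u(b) = C1 - 3*exp(2*b)/2 - sqrt(2)*exp(-2*b)/2


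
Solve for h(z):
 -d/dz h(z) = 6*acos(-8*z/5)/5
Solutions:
 h(z) = C1 - 6*z*acos(-8*z/5)/5 - 3*sqrt(25 - 64*z^2)/20


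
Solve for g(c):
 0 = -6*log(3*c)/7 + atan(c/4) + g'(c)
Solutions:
 g(c) = C1 + 6*c*log(c)/7 - c*atan(c/4) - 6*c/7 + 6*c*log(3)/7 + 2*log(c^2 + 16)


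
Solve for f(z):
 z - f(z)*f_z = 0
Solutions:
 f(z) = -sqrt(C1 + z^2)
 f(z) = sqrt(C1 + z^2)


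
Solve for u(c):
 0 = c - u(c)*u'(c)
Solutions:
 u(c) = -sqrt(C1 + c^2)
 u(c) = sqrt(C1 + c^2)


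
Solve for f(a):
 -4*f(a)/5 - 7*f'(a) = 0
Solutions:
 f(a) = C1*exp(-4*a/35)


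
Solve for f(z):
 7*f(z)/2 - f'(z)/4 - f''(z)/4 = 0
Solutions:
 f(z) = C1*exp(z*(-1 + sqrt(57))/2) + C2*exp(-z*(1 + sqrt(57))/2)


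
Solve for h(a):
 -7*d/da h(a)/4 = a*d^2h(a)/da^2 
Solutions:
 h(a) = C1 + C2/a^(3/4)


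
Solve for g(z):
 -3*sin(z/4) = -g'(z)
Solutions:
 g(z) = C1 - 12*cos(z/4)


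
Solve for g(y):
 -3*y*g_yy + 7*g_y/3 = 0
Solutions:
 g(y) = C1 + C2*y^(16/9)


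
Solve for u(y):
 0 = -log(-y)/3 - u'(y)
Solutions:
 u(y) = C1 - y*log(-y)/3 + y/3


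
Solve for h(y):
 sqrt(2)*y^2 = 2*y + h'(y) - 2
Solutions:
 h(y) = C1 + sqrt(2)*y^3/3 - y^2 + 2*y


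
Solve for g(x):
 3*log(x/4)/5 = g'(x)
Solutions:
 g(x) = C1 + 3*x*log(x)/5 - 6*x*log(2)/5 - 3*x/5


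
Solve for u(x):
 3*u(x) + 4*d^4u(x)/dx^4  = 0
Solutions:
 u(x) = (C1*sin(3^(1/4)*x/2) + C2*cos(3^(1/4)*x/2))*exp(-3^(1/4)*x/2) + (C3*sin(3^(1/4)*x/2) + C4*cos(3^(1/4)*x/2))*exp(3^(1/4)*x/2)


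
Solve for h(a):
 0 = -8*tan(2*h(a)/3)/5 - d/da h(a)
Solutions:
 h(a) = -3*asin(C1*exp(-16*a/15))/2 + 3*pi/2
 h(a) = 3*asin(C1*exp(-16*a/15))/2


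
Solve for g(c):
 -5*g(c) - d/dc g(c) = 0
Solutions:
 g(c) = C1*exp(-5*c)


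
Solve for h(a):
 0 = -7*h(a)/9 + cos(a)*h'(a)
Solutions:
 h(a) = C1*(sin(a) + 1)^(7/18)/(sin(a) - 1)^(7/18)


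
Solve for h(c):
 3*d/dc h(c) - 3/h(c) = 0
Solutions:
 h(c) = -sqrt(C1 + 2*c)
 h(c) = sqrt(C1 + 2*c)


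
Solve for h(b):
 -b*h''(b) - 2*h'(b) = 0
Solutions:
 h(b) = C1 + C2/b


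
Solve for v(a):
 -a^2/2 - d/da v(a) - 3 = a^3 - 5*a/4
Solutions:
 v(a) = C1 - a^4/4 - a^3/6 + 5*a^2/8 - 3*a


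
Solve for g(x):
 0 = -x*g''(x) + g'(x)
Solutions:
 g(x) = C1 + C2*x^2


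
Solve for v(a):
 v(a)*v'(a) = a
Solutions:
 v(a) = -sqrt(C1 + a^2)
 v(a) = sqrt(C1 + a^2)


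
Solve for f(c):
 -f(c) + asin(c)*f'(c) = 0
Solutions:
 f(c) = C1*exp(Integral(1/asin(c), c))


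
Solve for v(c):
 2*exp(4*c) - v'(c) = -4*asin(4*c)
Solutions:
 v(c) = C1 + 4*c*asin(4*c) + sqrt(1 - 16*c^2) + exp(4*c)/2


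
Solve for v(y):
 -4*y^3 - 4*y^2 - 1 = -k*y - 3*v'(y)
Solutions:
 v(y) = C1 - k*y^2/6 + y^4/3 + 4*y^3/9 + y/3


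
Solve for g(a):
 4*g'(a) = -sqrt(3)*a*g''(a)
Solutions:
 g(a) = C1 + C2*a^(1 - 4*sqrt(3)/3)


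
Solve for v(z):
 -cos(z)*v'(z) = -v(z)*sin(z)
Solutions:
 v(z) = C1/cos(z)


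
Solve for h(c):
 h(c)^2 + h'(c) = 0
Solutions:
 h(c) = 1/(C1 + c)


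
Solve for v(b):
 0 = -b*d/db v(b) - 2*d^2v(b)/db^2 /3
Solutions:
 v(b) = C1 + C2*erf(sqrt(3)*b/2)


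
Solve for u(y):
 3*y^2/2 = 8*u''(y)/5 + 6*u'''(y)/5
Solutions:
 u(y) = C1 + C2*y + C3*exp(-4*y/3) + 5*y^4/64 - 15*y^3/64 + 135*y^2/256


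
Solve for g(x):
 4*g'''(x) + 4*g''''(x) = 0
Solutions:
 g(x) = C1 + C2*x + C3*x^2 + C4*exp(-x)


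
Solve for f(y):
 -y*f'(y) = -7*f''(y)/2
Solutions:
 f(y) = C1 + C2*erfi(sqrt(7)*y/7)


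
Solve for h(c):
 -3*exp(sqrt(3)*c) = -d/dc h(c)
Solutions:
 h(c) = C1 + sqrt(3)*exp(sqrt(3)*c)


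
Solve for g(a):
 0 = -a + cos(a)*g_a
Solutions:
 g(a) = C1 + Integral(a/cos(a), a)


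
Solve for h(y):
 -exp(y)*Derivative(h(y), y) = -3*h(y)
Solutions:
 h(y) = C1*exp(-3*exp(-y))


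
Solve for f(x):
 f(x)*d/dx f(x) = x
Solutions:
 f(x) = -sqrt(C1 + x^2)
 f(x) = sqrt(C1 + x^2)


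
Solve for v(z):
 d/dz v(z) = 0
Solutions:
 v(z) = C1


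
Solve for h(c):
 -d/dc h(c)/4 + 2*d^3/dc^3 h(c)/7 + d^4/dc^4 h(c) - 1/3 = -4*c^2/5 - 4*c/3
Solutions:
 h(c) = C1 + C2*exp(-c*(16/(21*sqrt(191793) + 9197)^(1/3) + 8 + (21*sqrt(191793) + 9197)^(1/3))/84)*sin(sqrt(3)*c*(-(21*sqrt(191793) + 9197)^(1/3) + 16/(21*sqrt(191793) + 9197)^(1/3))/84) + C3*exp(-c*(16/(21*sqrt(191793) + 9197)^(1/3) + 8 + (21*sqrt(191793) + 9197)^(1/3))/84)*cos(sqrt(3)*c*(-(21*sqrt(191793) + 9197)^(1/3) + 16/(21*sqrt(191793) + 9197)^(1/3))/84) + C4*exp(c*(-4 + 16/(21*sqrt(191793) + 9197)^(1/3) + (21*sqrt(191793) + 9197)^(1/3))/42) + 16*c^3/15 + 8*c^2/3 + 628*c/105


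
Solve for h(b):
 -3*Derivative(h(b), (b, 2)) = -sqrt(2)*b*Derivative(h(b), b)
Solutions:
 h(b) = C1 + C2*erfi(2^(3/4)*sqrt(3)*b/6)


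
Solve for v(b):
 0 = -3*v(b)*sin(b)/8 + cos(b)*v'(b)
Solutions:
 v(b) = C1/cos(b)^(3/8)


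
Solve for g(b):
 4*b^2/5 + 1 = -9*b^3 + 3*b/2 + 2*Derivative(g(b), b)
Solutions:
 g(b) = C1 + 9*b^4/8 + 2*b^3/15 - 3*b^2/8 + b/2


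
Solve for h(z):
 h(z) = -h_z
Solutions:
 h(z) = C1*exp(-z)


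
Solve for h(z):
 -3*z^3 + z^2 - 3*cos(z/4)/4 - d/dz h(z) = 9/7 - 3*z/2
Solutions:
 h(z) = C1 - 3*z^4/4 + z^3/3 + 3*z^2/4 - 9*z/7 - 3*sin(z/4)


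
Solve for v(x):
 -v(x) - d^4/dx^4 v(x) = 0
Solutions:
 v(x) = (C1*sin(sqrt(2)*x/2) + C2*cos(sqrt(2)*x/2))*exp(-sqrt(2)*x/2) + (C3*sin(sqrt(2)*x/2) + C4*cos(sqrt(2)*x/2))*exp(sqrt(2)*x/2)


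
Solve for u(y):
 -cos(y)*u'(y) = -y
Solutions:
 u(y) = C1 + Integral(y/cos(y), y)


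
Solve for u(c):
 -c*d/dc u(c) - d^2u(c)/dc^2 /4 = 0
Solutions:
 u(c) = C1 + C2*erf(sqrt(2)*c)


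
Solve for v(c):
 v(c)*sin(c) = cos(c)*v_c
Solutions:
 v(c) = C1/cos(c)


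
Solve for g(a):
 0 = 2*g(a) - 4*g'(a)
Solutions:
 g(a) = C1*exp(a/2)


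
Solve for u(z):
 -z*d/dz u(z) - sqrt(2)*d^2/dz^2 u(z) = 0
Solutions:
 u(z) = C1 + C2*erf(2^(1/4)*z/2)


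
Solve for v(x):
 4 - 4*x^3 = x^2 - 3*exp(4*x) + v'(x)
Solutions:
 v(x) = C1 - x^4 - x^3/3 + 4*x + 3*exp(4*x)/4


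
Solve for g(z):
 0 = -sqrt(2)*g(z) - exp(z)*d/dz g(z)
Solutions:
 g(z) = C1*exp(sqrt(2)*exp(-z))


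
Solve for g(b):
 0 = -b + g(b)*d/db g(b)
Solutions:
 g(b) = -sqrt(C1 + b^2)
 g(b) = sqrt(C1 + b^2)


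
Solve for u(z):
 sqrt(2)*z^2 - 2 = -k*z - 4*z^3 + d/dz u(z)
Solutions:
 u(z) = C1 + k*z^2/2 + z^4 + sqrt(2)*z^3/3 - 2*z


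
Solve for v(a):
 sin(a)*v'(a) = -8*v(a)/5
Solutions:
 v(a) = C1*(cos(a) + 1)^(4/5)/(cos(a) - 1)^(4/5)


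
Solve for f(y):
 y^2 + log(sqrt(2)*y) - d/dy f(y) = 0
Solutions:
 f(y) = C1 + y^3/3 + y*log(y) - y + y*log(2)/2


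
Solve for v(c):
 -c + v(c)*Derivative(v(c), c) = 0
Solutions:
 v(c) = -sqrt(C1 + c^2)
 v(c) = sqrt(C1 + c^2)


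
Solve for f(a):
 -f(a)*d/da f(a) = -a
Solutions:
 f(a) = -sqrt(C1 + a^2)
 f(a) = sqrt(C1 + a^2)


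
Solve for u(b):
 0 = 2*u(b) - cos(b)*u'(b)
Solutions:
 u(b) = C1*(sin(b) + 1)/(sin(b) - 1)


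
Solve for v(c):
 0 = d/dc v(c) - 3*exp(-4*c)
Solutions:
 v(c) = C1 - 3*exp(-4*c)/4


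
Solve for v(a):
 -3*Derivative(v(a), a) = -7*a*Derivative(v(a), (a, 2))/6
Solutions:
 v(a) = C1 + C2*a^(25/7)


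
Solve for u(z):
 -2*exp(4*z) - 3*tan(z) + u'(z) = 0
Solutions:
 u(z) = C1 + exp(4*z)/2 - 3*log(cos(z))


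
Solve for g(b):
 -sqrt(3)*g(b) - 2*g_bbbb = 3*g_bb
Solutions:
 g(b) = (C1*sin(2^(3/4)*3^(1/8)*b*cos(atan(sqrt(-9 + 8*sqrt(3))/3)/2)/2) + C2*cos(2^(3/4)*3^(1/8)*b*cos(atan(sqrt(-9 + 8*sqrt(3))/3)/2)/2))*exp(-2^(3/4)*3^(1/8)*b*sin(atan(sqrt(-9 + 8*sqrt(3))/3)/2)/2) + (C3*sin(2^(3/4)*3^(1/8)*b*cos(atan(sqrt(-9 + 8*sqrt(3))/3)/2)/2) + C4*cos(2^(3/4)*3^(1/8)*b*cos(atan(sqrt(-9 + 8*sqrt(3))/3)/2)/2))*exp(2^(3/4)*3^(1/8)*b*sin(atan(sqrt(-9 + 8*sqrt(3))/3)/2)/2)


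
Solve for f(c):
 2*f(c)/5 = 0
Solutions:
 f(c) = 0


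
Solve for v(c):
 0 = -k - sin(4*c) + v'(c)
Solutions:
 v(c) = C1 + c*k - cos(4*c)/4


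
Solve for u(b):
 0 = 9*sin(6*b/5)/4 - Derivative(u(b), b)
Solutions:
 u(b) = C1 - 15*cos(6*b/5)/8


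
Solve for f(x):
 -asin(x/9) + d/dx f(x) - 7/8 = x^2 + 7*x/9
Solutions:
 f(x) = C1 + x^3/3 + 7*x^2/18 + x*asin(x/9) + 7*x/8 + sqrt(81 - x^2)


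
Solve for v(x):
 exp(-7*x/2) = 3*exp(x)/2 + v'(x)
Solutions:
 v(x) = C1 - 3*exp(x)/2 - 2*exp(-7*x/2)/7


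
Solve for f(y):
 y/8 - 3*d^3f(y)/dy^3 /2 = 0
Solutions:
 f(y) = C1 + C2*y + C3*y^2 + y^4/288


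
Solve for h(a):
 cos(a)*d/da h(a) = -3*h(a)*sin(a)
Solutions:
 h(a) = C1*cos(a)^3


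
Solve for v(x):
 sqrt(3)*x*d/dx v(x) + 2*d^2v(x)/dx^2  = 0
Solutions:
 v(x) = C1 + C2*erf(3^(1/4)*x/2)


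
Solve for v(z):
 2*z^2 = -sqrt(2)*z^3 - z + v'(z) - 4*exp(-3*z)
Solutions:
 v(z) = C1 + sqrt(2)*z^4/4 + 2*z^3/3 + z^2/2 - 4*exp(-3*z)/3


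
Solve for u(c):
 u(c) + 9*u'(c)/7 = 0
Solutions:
 u(c) = C1*exp(-7*c/9)


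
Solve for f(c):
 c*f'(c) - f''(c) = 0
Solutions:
 f(c) = C1 + C2*erfi(sqrt(2)*c/2)


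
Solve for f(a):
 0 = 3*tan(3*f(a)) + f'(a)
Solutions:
 f(a) = -asin(C1*exp(-9*a))/3 + pi/3
 f(a) = asin(C1*exp(-9*a))/3


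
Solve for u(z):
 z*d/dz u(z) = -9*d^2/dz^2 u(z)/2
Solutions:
 u(z) = C1 + C2*erf(z/3)


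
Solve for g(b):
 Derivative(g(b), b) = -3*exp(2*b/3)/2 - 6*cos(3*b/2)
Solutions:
 g(b) = C1 - 9*exp(2*b/3)/4 - 4*sin(3*b/2)


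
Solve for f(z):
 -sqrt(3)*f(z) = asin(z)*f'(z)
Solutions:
 f(z) = C1*exp(-sqrt(3)*Integral(1/asin(z), z))


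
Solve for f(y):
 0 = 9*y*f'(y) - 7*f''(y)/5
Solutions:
 f(y) = C1 + C2*erfi(3*sqrt(70)*y/14)


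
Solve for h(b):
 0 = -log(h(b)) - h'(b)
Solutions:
 li(h(b)) = C1 - b


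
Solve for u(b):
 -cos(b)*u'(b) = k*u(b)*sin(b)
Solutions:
 u(b) = C1*exp(k*log(cos(b)))


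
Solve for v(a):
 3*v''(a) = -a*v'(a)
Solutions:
 v(a) = C1 + C2*erf(sqrt(6)*a/6)


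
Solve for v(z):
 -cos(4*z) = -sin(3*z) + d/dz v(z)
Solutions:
 v(z) = C1 - sin(4*z)/4 - cos(3*z)/3


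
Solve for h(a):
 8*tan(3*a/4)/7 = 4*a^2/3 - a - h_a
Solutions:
 h(a) = C1 + 4*a^3/9 - a^2/2 + 32*log(cos(3*a/4))/21


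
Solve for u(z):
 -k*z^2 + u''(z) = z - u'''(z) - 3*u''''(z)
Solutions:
 u(z) = C1 + C2*z + k*z^4/12 + z^3*(1 - 2*k)/6 + z^2*(-2*k - 1/2) + (C3*sin(sqrt(11)*z/6) + C4*cos(sqrt(11)*z/6))*exp(-z/6)


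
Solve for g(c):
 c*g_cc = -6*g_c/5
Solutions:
 g(c) = C1 + C2/c^(1/5)


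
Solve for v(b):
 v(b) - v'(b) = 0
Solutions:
 v(b) = C1*exp(b)


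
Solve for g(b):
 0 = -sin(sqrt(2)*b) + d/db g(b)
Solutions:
 g(b) = C1 - sqrt(2)*cos(sqrt(2)*b)/2


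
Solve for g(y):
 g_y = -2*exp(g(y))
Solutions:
 g(y) = log(1/(C1 + 2*y))


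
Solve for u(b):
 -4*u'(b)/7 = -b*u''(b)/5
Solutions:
 u(b) = C1 + C2*b^(27/7)


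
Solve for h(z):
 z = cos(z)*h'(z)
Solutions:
 h(z) = C1 + Integral(z/cos(z), z)


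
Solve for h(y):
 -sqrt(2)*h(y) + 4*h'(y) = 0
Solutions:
 h(y) = C1*exp(sqrt(2)*y/4)


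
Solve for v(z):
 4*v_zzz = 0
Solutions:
 v(z) = C1 + C2*z + C3*z^2


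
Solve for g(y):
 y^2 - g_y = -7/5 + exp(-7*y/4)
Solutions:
 g(y) = C1 + y^3/3 + 7*y/5 + 4*exp(-7*y/4)/7


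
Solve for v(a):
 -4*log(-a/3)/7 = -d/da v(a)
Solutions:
 v(a) = C1 + 4*a*log(-a)/7 + 4*a*(-log(3) - 1)/7


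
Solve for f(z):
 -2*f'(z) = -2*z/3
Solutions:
 f(z) = C1 + z^2/6


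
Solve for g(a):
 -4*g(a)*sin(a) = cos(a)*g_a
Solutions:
 g(a) = C1*cos(a)^4


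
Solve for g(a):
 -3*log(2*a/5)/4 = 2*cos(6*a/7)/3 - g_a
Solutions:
 g(a) = C1 + 3*a*log(a)/4 - 3*a*log(5)/4 - 3*a/4 + 3*a*log(2)/4 + 7*sin(6*a/7)/9


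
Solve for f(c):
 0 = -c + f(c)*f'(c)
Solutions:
 f(c) = -sqrt(C1 + c^2)
 f(c) = sqrt(C1 + c^2)


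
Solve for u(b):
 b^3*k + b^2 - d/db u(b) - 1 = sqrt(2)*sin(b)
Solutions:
 u(b) = C1 + b^4*k/4 + b^3/3 - b + sqrt(2)*cos(b)


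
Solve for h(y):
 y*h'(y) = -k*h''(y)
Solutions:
 h(y) = C1 + C2*sqrt(k)*erf(sqrt(2)*y*sqrt(1/k)/2)


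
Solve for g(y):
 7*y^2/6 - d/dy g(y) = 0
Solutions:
 g(y) = C1 + 7*y^3/18


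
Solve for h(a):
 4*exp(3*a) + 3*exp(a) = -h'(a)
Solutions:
 h(a) = C1 - 4*exp(3*a)/3 - 3*exp(a)
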